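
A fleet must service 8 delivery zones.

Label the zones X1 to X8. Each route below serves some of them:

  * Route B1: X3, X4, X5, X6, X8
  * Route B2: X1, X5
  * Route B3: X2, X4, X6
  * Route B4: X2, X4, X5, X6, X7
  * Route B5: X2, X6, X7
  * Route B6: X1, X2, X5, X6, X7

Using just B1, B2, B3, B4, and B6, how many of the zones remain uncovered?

0

Union of B1, B2, B3, B4, B6 = {X1, X2, X3, X4, X5, X6, X7, X8} — that's every zone, so 0 are uncovered.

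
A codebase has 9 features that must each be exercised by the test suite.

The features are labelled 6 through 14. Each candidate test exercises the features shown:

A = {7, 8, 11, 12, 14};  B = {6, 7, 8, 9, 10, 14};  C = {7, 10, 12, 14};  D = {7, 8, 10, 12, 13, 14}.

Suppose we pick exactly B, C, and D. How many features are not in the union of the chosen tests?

1

Union of B, C, D = {6, 7, 8, 9, 10, 12, 13, 14}.
Not covered: 11 — 1 feature.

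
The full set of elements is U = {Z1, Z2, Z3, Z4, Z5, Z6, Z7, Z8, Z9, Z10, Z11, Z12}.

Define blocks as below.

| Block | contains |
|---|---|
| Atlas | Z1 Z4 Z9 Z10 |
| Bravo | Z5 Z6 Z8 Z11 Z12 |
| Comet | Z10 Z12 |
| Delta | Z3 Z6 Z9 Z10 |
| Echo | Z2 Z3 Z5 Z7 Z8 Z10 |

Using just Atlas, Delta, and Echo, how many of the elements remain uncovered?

Union of Atlas, Delta, Echo = {Z1, Z2, Z3, Z4, Z5, Z6, Z7, Z8, Z9, Z10}.
Not covered: Z11, Z12 — 2 elements.

2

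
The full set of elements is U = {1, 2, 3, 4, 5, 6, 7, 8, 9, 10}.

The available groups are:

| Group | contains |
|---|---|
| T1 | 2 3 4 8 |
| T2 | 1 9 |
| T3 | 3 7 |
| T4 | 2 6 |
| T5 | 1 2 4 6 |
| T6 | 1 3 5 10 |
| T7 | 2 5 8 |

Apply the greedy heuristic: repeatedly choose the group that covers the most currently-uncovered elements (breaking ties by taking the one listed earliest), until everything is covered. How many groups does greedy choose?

5

Greedy: pick T1 (covers 4 new) → pick T6 (covers 3 new) → pick T2 (covers 1 new) → pick T3 (covers 1 new) → pick T4 (covers 1 new). Total picks: 5.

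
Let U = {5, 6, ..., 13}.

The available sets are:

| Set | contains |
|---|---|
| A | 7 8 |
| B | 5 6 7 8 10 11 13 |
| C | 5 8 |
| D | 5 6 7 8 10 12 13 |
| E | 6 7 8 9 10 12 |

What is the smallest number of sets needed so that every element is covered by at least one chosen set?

Take {B, E}. Their union is {5, 6, 7, 8, 9, 10, 11, 12, 13}, which is all 9 elements.
No single set has all 9 elements (the largest, B, has 7), so 2 is optimal.

2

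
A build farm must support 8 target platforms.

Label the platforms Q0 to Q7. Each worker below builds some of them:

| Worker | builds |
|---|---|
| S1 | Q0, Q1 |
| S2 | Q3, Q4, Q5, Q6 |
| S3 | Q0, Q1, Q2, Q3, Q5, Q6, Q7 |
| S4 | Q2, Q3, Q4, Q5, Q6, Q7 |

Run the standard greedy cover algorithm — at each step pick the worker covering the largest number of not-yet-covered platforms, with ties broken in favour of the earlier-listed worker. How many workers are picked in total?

2

Greedy: pick S3 (covers 7 new) → pick S2 (covers 1 new). Total picks: 2.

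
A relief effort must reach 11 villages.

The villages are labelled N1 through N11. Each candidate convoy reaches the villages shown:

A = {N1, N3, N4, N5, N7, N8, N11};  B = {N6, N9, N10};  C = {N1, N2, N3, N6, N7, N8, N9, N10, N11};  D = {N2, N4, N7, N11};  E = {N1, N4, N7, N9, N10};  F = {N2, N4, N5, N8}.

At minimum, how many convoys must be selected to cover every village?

A and C together: A ∪ C = {N1, N2, N3, N4, N5, N6, N7, N8, N9, N10, N11} — every village is covered.
No single convoy has all 11 villages (the largest, C, has 9), so 2 is optimal.

2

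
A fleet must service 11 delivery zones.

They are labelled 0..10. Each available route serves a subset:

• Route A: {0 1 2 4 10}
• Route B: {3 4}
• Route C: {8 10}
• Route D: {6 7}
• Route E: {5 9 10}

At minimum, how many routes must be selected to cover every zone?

5

A and B and C and D and E together: A ∪ B ∪ C ∪ D ∪ E = {0, 1, 2, 3, 4, 5, 6, 7, 8, 9, 10} — every zone is covered.
No 4 of the 5 routes cover everything (all 5 combinations miss at least one zone), so 5 is optimal.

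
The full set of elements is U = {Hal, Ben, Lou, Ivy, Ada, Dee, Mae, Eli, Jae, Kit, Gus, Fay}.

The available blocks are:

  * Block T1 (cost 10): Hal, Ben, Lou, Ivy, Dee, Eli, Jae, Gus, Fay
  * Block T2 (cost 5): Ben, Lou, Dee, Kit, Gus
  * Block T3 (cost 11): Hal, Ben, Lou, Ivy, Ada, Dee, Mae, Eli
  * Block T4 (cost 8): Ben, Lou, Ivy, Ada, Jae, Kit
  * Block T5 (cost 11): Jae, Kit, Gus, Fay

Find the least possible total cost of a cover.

T3, T5 together cover every element (T3 ∪ T5 = {Hal, Ben, Lou, Ivy, Ada, Dee, Mae, Eli, Jae, Kit, Gus, Fay}); total cost 11 + 11 = 22.
The greedy pick T2, T1, T3 costs 26; no covering selection beats 22.

22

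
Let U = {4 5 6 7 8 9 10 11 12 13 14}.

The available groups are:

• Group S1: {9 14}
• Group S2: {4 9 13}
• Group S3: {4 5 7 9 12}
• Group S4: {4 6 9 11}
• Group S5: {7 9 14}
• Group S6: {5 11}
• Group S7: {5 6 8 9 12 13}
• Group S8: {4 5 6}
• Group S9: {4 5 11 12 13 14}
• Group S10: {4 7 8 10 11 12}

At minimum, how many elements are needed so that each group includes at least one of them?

H = {5, 8, 9} meets every group (each contains at least one member of H), and |H| = 3.
No choice of 2 elements meets every group, so 3 is the minimum.

3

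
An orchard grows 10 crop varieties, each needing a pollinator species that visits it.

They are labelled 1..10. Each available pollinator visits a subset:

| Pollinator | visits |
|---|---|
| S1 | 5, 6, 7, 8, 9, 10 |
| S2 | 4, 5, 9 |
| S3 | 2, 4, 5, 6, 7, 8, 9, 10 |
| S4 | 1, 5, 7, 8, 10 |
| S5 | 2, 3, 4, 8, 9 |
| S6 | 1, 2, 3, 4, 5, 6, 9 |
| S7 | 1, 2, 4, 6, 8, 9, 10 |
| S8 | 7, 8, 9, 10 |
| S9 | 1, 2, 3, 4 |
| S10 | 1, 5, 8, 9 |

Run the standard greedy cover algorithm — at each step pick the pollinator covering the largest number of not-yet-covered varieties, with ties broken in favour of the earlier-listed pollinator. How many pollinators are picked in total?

2

Greedy: pick S3 (covers 8 new) → pick S6 (covers 2 new). Total picks: 2.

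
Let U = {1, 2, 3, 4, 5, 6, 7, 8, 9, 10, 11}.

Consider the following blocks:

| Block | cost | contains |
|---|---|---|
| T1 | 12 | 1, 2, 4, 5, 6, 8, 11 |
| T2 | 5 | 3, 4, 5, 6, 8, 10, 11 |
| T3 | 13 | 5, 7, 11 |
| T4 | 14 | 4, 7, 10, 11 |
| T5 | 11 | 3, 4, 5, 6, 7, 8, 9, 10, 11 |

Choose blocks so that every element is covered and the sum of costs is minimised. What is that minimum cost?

T1, T5 together cover every element (T1 ∪ T5 = {1, 2, 3, 4, 5, 6, 7, 8, 9, 10, 11}); total cost 12 + 11 = 23.
The greedy pick T2, T5, T1 costs 28; no covering selection beats 23.

23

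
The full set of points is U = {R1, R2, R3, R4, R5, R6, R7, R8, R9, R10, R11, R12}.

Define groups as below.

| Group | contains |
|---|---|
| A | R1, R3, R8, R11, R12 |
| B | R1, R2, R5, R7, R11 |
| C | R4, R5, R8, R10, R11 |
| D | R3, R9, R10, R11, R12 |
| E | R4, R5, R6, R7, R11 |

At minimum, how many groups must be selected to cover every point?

B and C and D and E together: B ∪ C ∪ D ∪ E = {R1, R2, R3, R4, R5, R6, R7, R8, R9, R10, R11, R12} — every point is covered.
No 3 of the 5 groups cover everything (all 10 combinations miss at least one point), so 4 is optimal.

4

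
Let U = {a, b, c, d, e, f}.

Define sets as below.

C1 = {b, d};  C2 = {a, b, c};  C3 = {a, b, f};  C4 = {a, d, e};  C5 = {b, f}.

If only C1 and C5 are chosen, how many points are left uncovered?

3

Union of C1, C5 = {b, d, f}.
Not covered: a, c, e — 3 points.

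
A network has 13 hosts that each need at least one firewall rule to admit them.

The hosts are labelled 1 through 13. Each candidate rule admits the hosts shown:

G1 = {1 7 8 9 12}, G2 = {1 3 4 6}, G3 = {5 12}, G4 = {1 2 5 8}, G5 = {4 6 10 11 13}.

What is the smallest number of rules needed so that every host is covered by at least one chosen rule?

4

G1 and G2 and G4 and G5 together: G1 ∪ G2 ∪ G4 ∪ G5 = {1, 2, 3, 4, 5, 6, 7, 8, 9, 10, 11, 12, 13} — every host is covered.
Only G2 contains 3, so G2 is forced; the remaining 9 hosts need at least 3 more rules (each remaining rule adds at most 4) — so at least 4 rules are needed, and 4 is optimal.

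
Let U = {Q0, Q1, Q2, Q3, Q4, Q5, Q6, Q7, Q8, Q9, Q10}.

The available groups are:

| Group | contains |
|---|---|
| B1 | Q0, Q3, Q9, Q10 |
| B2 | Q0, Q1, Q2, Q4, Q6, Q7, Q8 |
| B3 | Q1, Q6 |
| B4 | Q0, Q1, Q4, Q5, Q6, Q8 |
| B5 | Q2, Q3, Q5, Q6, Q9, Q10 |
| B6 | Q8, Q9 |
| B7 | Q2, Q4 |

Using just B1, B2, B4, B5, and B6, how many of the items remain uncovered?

0

Union of B1, B2, B4, B5, B6 = {Q0, Q1, Q2, Q3, Q4, Q5, Q6, Q7, Q8, Q9, Q10} — that's every item, so 0 are uncovered.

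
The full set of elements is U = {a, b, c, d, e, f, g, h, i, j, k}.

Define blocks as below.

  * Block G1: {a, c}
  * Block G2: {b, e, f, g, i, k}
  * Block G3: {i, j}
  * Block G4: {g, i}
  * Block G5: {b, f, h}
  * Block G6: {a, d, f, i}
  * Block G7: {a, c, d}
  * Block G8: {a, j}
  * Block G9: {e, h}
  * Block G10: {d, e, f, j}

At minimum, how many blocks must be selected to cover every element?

4

G1 and G2 and G9 and G10 together: G1 ∪ G2 ∪ G9 ∪ G10 = {a, b, c, d, e, f, g, h, i, j, k} — every element is covered.
No 3 of the 10 blocks cover everything (all 120 combinations miss at least one element), so 4 is optimal.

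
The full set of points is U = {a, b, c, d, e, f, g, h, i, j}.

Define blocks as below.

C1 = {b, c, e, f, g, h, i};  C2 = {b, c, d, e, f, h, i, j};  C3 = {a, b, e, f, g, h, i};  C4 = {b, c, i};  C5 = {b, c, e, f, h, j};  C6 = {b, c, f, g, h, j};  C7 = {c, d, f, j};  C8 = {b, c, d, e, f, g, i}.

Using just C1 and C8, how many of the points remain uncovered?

Union of C1, C8 = {b, c, d, e, f, g, h, i}.
Not covered: a, j — 2 points.

2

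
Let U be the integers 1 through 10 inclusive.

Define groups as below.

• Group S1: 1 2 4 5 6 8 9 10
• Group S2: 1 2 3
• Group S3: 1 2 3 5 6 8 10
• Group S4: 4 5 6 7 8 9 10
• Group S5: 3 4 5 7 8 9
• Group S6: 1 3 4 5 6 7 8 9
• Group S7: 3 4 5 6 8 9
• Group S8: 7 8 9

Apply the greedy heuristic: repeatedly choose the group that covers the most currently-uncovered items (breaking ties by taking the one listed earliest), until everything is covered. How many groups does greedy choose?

Greedy: pick S1 (covers 8 new) → pick S5 (covers 2 new). Total picks: 2.

2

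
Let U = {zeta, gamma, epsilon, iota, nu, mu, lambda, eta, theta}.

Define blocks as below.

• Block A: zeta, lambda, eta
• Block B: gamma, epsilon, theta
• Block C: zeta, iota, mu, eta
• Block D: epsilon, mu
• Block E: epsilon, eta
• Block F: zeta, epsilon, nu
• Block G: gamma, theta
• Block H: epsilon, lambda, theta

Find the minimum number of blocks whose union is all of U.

Take {C, F, G, H}. Their union is {zeta, gamma, epsilon, iota, nu, mu, lambda, eta, theta}, which is all 9 items.
No 3 of the 8 blocks cover everything (all 56 combinations miss at least one item), so 4 is optimal.

4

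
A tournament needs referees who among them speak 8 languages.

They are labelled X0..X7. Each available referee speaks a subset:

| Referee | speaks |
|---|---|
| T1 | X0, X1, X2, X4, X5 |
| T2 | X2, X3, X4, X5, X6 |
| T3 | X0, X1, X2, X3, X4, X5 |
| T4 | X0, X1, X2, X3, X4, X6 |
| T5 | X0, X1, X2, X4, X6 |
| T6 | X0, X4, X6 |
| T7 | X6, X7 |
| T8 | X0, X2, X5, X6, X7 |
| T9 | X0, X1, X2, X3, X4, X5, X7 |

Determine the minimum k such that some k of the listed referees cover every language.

2

Take {T2, T9}. Their union is {X0, X1, X2, X3, X4, X5, X6, X7}, which is all 8 languages.
No single referee has all 8 languages (the largest, T9, has 7), so 2 is optimal.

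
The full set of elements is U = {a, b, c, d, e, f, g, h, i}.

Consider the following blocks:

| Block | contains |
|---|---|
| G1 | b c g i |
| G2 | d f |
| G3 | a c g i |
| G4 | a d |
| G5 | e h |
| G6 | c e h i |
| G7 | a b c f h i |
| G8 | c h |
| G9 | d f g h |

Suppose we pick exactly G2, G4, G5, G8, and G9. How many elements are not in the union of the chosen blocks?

Union of G2, G4, G5, G8, G9 = {a, c, d, e, f, g, h}.
Not covered: b, i — 2 elements.

2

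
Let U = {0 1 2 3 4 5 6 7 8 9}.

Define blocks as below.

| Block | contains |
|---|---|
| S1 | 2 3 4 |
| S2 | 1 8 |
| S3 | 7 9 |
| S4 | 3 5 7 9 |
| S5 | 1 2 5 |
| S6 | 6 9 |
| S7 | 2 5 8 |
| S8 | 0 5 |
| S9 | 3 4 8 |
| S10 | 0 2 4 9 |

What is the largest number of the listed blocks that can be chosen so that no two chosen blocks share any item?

4

S1, S2, S3, S8 are pairwise disjoint (S1={2,3,4}; S2={1,8}; S3={7,9}; S8={0,5}).
Every remaining block overlaps one of these, and no 5 of the listed blocks are pairwise disjoint, so 4 is the maximum.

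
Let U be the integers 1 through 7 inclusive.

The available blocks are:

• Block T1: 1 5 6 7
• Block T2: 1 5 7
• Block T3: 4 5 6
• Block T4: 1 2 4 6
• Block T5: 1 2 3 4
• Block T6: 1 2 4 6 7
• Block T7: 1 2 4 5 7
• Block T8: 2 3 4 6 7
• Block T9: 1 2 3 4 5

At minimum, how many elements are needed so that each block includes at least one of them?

H = {1, 4} meets every block (each contains at least one member of H), and |H| = 2.
No single element lies in every block, so at least 2 are needed and 2 is optimal.

2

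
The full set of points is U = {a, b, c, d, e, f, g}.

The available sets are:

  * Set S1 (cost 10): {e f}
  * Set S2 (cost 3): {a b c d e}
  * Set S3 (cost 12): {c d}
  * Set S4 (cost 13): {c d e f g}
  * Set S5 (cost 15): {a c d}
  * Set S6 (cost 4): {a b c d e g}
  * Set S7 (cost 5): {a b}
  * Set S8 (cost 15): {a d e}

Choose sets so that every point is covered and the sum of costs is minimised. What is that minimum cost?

14

S1, S6 together cover every point (S1 ∪ S6 = {a, b, c, d, e, f, g}); total cost 10 + 4 = 14.
The greedy pick S2, S6, S1 costs 17; no covering selection beats 14.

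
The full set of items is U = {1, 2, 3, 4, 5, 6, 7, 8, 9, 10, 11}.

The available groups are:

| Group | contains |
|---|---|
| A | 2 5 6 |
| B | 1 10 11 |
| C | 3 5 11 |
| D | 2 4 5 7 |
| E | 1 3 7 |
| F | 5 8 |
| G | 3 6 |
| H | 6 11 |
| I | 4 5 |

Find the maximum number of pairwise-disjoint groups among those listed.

E, F, H are pairwise disjoint (E={1,3,7}; F={5,8}; H={6,11}).
Every remaining group overlaps one of these, and no 4 of the listed groups are pairwise disjoint, so 3 is the maximum.

3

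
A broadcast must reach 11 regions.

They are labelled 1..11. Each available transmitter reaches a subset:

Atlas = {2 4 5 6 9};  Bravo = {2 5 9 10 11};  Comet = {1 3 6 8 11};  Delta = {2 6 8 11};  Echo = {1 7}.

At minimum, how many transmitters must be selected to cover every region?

4

Take {Atlas, Bravo, Comet, Echo}. Their union is {1, 2, 3, 4, 5, 6, 7, 8, 9, 10, 11}, which is all 11 regions.
No 3 of the 5 transmitters cover everything (all 10 combinations miss at least one region), so 4 is optimal.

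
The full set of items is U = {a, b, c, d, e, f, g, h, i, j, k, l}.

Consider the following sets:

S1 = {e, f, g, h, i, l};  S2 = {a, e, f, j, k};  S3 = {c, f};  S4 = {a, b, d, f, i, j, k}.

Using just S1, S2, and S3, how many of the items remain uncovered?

Union of S1, S2, S3 = {a, c, e, f, g, h, i, j, k, l}.
Not covered: b, d — 2 items.

2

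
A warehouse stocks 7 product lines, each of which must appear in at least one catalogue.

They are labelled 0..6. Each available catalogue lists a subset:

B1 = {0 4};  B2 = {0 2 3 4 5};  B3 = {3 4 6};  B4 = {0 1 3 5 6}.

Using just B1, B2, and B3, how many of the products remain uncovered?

Union of B1, B2, B3 = {0, 2, 3, 4, 5, 6}.
Not covered: 1 — 1 product.

1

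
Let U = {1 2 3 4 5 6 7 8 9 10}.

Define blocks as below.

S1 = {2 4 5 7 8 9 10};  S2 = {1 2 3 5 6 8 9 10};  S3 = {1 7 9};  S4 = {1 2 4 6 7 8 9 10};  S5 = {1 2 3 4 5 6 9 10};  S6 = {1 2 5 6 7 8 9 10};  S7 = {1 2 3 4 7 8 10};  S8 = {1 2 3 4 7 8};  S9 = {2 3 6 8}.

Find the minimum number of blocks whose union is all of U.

S2 and S7 cover everything between them: the union {1, 2, 3, 4, 5, 6, 7, 8, 9, 10} is all of U.
No single block has all 10 elements (the largest, S2, has 8), so 2 is optimal.

2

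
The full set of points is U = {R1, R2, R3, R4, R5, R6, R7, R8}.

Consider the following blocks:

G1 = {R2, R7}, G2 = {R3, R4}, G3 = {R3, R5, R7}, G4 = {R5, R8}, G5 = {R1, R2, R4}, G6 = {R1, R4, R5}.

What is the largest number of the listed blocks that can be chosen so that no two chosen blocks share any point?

G1, G2, G4 are pairwise disjoint (G1={R2,R7}; G2={R3,R4}; G4={R5,R8}).
Every remaining block overlaps one of these, and no 4 of the listed blocks are pairwise disjoint, so 3 is the maximum.

3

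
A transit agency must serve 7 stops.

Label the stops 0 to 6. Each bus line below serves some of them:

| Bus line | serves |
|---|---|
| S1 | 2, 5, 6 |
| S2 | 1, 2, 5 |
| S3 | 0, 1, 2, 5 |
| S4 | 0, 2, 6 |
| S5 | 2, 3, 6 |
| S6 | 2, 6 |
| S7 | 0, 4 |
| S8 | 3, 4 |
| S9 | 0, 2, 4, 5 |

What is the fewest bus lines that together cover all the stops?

Take {S3, S5, S7}. Their union is {0, 1, 2, 3, 4, 5, 6}, which is all 7 stops.
No 2 of the 9 bus lines cover everything (all 36 combinations miss at least one stop), so 3 is optimal.

3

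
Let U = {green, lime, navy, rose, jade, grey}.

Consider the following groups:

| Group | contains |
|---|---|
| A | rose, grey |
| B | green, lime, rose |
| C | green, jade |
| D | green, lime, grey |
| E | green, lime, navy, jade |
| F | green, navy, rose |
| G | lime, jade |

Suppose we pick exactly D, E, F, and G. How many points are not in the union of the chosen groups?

Union of D, E, F, G = {green, lime, navy, rose, jade, grey} — that's every point, so 0 are uncovered.

0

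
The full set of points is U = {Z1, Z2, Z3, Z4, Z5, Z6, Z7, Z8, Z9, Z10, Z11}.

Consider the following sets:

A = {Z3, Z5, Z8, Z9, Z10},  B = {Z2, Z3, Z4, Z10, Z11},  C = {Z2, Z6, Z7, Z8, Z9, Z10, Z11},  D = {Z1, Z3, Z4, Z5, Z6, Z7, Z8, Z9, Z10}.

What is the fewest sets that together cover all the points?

B and D together: B ∪ D = {Z1, Z2, Z3, Z4, Z5, Z6, Z7, Z8, Z9, Z10, Z11} — every point is covered.
No single set has all 11 points (the largest, D, has 9), so 2 is optimal.

2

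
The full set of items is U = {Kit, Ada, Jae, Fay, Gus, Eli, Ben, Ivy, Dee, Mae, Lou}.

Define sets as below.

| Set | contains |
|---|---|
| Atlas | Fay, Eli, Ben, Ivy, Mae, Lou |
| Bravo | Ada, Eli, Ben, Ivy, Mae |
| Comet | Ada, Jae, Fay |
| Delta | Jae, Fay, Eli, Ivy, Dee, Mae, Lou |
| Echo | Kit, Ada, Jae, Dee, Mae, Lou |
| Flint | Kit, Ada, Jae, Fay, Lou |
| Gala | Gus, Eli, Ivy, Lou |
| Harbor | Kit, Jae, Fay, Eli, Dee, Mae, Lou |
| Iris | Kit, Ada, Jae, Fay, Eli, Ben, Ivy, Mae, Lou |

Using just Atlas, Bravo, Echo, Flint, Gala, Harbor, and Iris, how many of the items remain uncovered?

Union of Atlas, Bravo, Echo, Flint, Gala, Harbor, Iris = {Kit, Ada, Jae, Fay, Gus, Eli, Ben, Ivy, Dee, Mae, Lou} — that's every item, so 0 are uncovered.

0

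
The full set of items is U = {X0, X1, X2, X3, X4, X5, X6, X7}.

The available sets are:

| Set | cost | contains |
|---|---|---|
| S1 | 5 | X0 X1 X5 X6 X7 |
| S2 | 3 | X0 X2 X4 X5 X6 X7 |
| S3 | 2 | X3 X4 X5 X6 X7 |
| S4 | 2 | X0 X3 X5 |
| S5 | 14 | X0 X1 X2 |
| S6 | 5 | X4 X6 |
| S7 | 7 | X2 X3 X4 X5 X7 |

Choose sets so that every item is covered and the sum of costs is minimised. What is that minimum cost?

10

S1, S2, S3 together cover every item (S1 ∪ S2 ∪ S3 = {X0, X1, X2, X3, X4, X5, X6, X7}); total cost 5 + 3 + 2 = 10.
No covering selection has total cost below 10.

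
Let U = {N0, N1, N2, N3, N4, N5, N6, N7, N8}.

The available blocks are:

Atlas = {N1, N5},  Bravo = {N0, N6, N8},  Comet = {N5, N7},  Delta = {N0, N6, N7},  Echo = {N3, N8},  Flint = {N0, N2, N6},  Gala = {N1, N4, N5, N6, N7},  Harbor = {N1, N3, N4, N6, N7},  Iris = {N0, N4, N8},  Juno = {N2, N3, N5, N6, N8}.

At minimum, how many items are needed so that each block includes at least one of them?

H = {N0, N3, N5} meets every block (each contains at least one member of H), and |H| = 3.
The blocks Atlas, Delta, Echo are pairwise disjoint, so any hitting set needs a separate item for each — at least 3. Hence 3 is optimal.

3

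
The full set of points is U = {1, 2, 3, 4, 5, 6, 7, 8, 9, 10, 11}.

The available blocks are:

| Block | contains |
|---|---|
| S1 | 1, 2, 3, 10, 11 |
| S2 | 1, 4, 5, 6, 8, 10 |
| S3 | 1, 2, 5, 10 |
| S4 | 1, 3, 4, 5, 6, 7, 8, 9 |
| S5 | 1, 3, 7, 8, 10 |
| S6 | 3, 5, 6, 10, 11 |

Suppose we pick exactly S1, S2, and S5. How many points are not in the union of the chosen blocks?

1

Union of S1, S2, S5 = {1, 2, 3, 4, 5, 6, 7, 8, 10, 11}.
Not covered: 9 — 1 point.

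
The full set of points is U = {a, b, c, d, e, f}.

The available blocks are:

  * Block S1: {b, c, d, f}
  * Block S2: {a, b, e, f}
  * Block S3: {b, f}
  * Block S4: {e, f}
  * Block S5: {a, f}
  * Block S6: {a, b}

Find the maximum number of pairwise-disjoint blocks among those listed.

S4, S6 are pairwise disjoint (S4={e,f}; S6={a,b}).
Every remaining block overlaps one of these, and no 3 of the listed blocks are pairwise disjoint, so 2 is the maximum.

2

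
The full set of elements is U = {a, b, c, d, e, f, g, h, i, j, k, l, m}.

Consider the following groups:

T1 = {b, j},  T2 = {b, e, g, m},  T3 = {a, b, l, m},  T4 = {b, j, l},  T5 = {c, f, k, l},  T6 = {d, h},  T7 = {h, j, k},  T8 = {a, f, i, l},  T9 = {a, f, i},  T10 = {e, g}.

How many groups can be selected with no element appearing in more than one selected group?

4

T1, T6, T9, T10 are pairwise disjoint (T1={b,j}; T6={d,h}; T9={a,f,i}; T10={e,g}).
Every remaining group overlaps one of these, and no 5 of the listed groups are pairwise disjoint, so 4 is the maximum.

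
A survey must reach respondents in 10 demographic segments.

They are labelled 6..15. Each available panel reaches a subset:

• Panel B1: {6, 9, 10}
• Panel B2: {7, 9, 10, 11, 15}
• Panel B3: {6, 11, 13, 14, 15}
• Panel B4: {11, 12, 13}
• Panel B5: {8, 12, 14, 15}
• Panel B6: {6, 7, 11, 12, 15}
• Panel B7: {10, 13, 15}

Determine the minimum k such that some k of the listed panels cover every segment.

3

B2 and B3 and B5 together: B2 ∪ B3 ∪ B5 = {6, 7, 8, 9, 10, 11, 12, 13, 14, 15} — every segment is covered.
Only B5 contains 8, so B5 is forced; the remaining 6 segments need at least 2 more panels (each remaining panel adds at most 4) — so at least 3 panels are needed, and 3 is optimal.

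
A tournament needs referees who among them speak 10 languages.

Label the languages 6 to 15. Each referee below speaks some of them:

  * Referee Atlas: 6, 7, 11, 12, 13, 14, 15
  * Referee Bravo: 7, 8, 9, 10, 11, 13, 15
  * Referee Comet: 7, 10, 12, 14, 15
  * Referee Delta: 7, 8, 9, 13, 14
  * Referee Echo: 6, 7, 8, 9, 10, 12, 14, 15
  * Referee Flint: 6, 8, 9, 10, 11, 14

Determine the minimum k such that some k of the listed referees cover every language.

Atlas and Echo together: Atlas ∪ Echo = {6, 7, 8, 9, 10, 11, 12, 13, 14, 15} — every language is covered.
No single referee has all 10 languages (the largest, Echo, has 8), so 2 is optimal.

2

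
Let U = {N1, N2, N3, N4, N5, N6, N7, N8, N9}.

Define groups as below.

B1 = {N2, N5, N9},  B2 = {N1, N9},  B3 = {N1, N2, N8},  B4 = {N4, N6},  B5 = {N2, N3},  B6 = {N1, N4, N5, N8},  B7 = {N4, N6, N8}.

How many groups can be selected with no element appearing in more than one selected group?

3

B2, B5, B7 are pairwise disjoint (B2={N1,N9}; B5={N2,N3}; B7={N4,N6,N8}).
Every remaining group overlaps one of these, and no 4 of the listed groups are pairwise disjoint, so 3 is the maximum.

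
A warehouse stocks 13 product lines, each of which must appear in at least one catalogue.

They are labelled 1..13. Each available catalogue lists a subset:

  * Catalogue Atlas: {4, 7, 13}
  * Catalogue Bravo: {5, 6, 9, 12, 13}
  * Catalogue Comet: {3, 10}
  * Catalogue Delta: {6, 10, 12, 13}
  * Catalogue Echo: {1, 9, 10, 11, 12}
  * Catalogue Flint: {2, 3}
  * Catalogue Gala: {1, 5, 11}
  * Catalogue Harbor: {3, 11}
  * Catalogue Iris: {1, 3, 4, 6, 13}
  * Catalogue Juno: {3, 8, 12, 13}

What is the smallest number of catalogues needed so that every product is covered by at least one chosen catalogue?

5

Take {Atlas, Bravo, Echo, Flint, Juno}. Their union is {1, 2, 3, 4, 5, 6, 7, 8, 9, 10, 11, 12, 13}, which is all 13 products.
No 4 of the 10 catalogues cover everything (all 210 combinations miss at least one product), so 5 is optimal.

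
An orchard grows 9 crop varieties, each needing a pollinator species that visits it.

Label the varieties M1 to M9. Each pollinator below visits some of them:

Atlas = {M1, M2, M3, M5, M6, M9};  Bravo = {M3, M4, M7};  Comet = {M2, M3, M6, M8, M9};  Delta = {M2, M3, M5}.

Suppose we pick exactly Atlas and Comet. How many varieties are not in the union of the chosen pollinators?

2

Union of Atlas, Comet = {M1, M2, M3, M5, M6, M8, M9}.
Not covered: M4, M7 — 2 varieties.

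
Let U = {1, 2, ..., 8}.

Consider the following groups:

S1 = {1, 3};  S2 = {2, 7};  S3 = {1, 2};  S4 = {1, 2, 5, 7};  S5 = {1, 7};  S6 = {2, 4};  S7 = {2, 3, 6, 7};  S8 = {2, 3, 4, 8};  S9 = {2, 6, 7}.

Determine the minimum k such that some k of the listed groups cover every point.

3

S4 and S8 and S9 together: S4 ∪ S8 ∪ S9 = {1, 2, 3, 4, 5, 6, 7, 8} — every point is covered.
Only S4 contains 5, so S4 is forced; the remaining 4 points need at least 2 more groups (each remaining group adds at most 3) — so at least 3 groups are needed, and 3 is optimal.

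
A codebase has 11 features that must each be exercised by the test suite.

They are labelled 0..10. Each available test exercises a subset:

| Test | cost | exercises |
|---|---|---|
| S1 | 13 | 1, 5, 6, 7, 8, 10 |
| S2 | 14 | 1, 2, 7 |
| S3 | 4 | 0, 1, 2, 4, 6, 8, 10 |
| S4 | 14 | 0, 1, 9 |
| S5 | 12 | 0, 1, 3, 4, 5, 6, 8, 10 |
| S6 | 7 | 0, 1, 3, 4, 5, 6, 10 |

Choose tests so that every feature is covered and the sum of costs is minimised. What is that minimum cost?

S1, S3, S4, S6 together cover every feature (S1 ∪ S3 ∪ S4 ∪ S6 = {0, 1, 2, 3, 4, 5, 6, 7, 8, 9, 10}); total cost 13 + 4 + 14 + 7 = 38.
No covering selection has total cost below 38.

38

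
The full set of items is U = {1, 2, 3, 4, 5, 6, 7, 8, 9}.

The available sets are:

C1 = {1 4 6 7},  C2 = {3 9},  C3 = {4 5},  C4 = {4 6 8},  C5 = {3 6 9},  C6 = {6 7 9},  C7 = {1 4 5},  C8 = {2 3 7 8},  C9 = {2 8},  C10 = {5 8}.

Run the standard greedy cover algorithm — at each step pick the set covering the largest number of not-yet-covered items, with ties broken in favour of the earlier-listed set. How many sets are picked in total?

Greedy: pick C1 (covers 4 new) → pick C8 (covers 3 new) → pick C2 (covers 1 new) → pick C3 (covers 1 new). Total picks: 4.
(The true minimum cover uses only 3 sets, so greedy is not optimal here.)

4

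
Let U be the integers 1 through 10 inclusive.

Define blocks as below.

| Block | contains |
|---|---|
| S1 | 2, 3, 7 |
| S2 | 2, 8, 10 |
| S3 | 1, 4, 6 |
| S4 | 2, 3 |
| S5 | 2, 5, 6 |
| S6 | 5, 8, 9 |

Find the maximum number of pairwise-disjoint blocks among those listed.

3

S3, S4, S6 are pairwise disjoint (S3={1,4,6}; S4={2,3}; S6={5,8,9}).
Every remaining block overlaps one of these, and no 4 of the listed blocks are pairwise disjoint, so 3 is the maximum.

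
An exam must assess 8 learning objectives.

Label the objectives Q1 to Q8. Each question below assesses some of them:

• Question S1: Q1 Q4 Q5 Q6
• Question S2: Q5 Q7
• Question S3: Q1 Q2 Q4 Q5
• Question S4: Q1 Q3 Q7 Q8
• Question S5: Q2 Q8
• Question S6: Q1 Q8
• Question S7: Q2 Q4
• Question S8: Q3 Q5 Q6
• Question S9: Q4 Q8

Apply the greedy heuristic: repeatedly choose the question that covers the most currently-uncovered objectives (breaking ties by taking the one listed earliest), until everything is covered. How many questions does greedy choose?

3

Greedy: pick S1 (covers 4 new) → pick S4 (covers 3 new) → pick S3 (covers 1 new). Total picks: 3.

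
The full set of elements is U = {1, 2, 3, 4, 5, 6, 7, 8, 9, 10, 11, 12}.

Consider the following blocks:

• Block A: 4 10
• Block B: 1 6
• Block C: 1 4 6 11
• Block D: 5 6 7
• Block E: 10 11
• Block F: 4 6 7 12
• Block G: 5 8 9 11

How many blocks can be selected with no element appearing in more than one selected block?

3

A, B, G are pairwise disjoint (A={4,10}; B={1,6}; G={5,8,9,11}).
Every remaining block overlaps one of these, and no 4 of the listed blocks are pairwise disjoint, so 3 is the maximum.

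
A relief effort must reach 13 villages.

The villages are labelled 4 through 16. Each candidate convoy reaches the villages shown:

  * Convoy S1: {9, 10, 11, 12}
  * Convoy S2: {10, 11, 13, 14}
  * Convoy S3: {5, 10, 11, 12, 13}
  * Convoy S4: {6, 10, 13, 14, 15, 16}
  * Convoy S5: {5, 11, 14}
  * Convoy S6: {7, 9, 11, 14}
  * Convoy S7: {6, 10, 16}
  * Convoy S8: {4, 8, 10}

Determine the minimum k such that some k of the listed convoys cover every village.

4

S3 and S4 and S6 and S8 together: S3 ∪ S4 ∪ S6 ∪ S8 = {4, 5, 6, 7, 8, 9, 10, 11, 12, 13, 14, 15, 16} — every village is covered.
Only S4 contains 15, so S4 is forced; the remaining 7 villages need at least 3 more convoys (each remaining convoy adds at most 3) — so at least 4 convoys are needed, and 4 is optimal.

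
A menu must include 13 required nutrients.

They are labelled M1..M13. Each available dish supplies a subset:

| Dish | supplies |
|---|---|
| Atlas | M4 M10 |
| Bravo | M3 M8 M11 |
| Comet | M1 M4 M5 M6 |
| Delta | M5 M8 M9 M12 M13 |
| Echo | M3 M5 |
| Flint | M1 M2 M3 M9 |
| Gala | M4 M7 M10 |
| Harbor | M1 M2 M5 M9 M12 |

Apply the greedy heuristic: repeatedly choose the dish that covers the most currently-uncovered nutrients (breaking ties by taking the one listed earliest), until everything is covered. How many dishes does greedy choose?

Greedy: pick Delta (covers 5 new) → pick Comet (covers 3 new) → pick Bravo (covers 2 new) → pick Gala (covers 2 new) → pick Flint (covers 1 new). Total picks: 5.

5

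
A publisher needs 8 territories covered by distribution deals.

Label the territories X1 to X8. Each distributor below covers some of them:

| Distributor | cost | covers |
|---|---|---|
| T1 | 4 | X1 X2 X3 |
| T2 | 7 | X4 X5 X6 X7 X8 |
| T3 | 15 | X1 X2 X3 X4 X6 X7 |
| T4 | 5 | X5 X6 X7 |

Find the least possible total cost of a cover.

11

T1, T2 together cover every territory (T1 ∪ T2 = {X1, X2, X3, X4, X5, X6, X7, X8}); total cost 4 + 7 = 11.
No covering selection has total cost below 11.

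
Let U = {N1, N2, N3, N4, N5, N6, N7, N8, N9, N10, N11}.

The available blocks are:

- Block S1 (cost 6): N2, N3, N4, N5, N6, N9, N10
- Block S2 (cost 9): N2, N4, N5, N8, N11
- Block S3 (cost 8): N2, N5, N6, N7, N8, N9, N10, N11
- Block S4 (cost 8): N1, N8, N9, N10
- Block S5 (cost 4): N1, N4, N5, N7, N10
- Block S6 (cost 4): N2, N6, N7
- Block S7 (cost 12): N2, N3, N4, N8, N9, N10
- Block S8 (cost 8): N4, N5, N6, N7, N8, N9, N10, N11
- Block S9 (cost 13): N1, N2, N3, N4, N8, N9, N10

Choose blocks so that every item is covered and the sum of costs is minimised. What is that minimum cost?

18

S1, S3, S5 together cover every item (S1 ∪ S3 ∪ S5 = {N1, N2, N3, N4, N5, N6, N7, N8, N9, N10, N11}); total cost 6 + 8 + 4 = 18.
No covering selection has total cost below 18.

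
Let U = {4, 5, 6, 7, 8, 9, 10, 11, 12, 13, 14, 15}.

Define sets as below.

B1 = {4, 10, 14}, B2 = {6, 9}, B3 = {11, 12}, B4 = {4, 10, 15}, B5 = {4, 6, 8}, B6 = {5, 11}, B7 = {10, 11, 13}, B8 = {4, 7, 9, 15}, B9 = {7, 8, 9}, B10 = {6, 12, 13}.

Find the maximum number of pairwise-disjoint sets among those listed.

B1, B6, B9, B10 are pairwise disjoint (B1={4,10,14}; B6={5,11}; B9={7,8,9}; B10={6,12,13}).
Every remaining set overlaps one of these, and no 5 of the listed sets are pairwise disjoint, so 4 is the maximum.

4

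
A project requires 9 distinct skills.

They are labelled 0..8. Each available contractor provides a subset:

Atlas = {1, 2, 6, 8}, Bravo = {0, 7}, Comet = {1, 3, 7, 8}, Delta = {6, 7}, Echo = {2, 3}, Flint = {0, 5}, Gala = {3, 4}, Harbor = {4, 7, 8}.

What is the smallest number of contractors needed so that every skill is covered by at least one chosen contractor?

4

Take {Atlas, Bravo, Flint, Gala}. Their union is {0, 1, 2, 3, 4, 5, 6, 7, 8}, which is all 9 skills.
No 3 of the 8 contractors cover everything (all 56 combinations miss at least one skill), so 4 is optimal.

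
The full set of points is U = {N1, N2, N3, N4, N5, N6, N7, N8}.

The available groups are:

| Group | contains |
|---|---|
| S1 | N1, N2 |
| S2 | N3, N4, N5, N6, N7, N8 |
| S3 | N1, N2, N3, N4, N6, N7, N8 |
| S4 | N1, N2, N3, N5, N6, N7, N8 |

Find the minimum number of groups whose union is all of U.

S2 and S3 cover everything between them: the union {N1, N2, N3, N4, N5, N6, N7, N8} is all of U.
No single group has all 8 points (the largest, S3, has 7), so 2 is optimal.

2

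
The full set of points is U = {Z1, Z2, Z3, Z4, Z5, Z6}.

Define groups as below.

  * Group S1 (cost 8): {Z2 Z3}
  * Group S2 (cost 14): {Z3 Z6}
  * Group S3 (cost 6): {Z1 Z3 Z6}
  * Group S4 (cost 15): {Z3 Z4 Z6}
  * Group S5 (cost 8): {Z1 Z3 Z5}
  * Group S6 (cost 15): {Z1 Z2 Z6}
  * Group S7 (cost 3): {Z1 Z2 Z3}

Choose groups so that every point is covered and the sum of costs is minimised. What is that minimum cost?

S4, S5, S7 together cover every point (S4 ∪ S5 ∪ S7 = {Z1, Z2, Z3, Z4, Z5, Z6}); total cost 15 + 8 + 3 = 26.
The greedy pick S7, S3, S5, S4 costs 32; no covering selection beats 26.

26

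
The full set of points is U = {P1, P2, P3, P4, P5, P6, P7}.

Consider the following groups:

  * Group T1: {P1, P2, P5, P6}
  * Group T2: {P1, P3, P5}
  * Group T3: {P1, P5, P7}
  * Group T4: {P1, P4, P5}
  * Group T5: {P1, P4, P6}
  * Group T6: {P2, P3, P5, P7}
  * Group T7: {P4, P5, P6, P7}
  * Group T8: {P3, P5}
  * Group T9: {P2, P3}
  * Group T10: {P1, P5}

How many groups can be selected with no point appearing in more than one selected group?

2

T5, T6 are pairwise disjoint (T5={P1,P4,P6}; T6={P2,P3,P5,P7}).
Every remaining group overlaps one of these, and no 3 of the listed groups are pairwise disjoint, so 2 is the maximum.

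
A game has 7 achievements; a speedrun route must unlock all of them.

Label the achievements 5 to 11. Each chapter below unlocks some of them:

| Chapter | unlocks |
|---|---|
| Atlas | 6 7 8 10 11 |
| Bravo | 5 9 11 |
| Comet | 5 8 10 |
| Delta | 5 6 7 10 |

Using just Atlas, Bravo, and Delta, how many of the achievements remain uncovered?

0

Union of Atlas, Bravo, Delta = {5, 6, 7, 8, 9, 10, 11} — that's every achievement, so 0 are uncovered.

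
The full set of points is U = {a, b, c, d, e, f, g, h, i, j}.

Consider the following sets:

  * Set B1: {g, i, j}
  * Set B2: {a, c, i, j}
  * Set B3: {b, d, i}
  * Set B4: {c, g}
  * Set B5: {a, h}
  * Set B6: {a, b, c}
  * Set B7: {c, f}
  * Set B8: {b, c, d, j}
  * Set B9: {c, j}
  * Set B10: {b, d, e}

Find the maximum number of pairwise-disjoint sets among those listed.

4

B1, B5, B7, B10 are pairwise disjoint (B1={g,i,j}; B5={a,h}; B7={c,f}; B10={b,d,e}).
Every remaining set overlaps one of these, and no 5 of the listed sets are pairwise disjoint, so 4 is the maximum.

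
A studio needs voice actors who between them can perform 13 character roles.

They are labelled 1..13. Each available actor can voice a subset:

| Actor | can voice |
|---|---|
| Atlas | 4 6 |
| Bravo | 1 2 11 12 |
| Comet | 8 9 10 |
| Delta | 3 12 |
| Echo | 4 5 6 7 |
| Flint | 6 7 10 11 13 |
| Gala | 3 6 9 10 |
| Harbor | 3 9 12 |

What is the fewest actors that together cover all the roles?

Take {Bravo, Comet, Echo, Flint, Harbor}. Their union is {1, 2, 3, 4, 5, 6, 7, 8, 9, 10, 11, 12, 13}, which is all 13 roles.
No 4 of the 8 actors cover everything (all 70 combinations miss at least one role), so 5 is optimal.

5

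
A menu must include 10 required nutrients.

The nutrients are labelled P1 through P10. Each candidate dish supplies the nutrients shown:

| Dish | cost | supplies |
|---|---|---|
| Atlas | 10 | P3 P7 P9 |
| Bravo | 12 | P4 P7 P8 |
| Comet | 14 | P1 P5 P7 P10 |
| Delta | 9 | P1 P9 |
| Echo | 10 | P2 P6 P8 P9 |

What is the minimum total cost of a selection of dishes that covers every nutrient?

46

Atlas, Bravo, Comet, Echo together cover every nutrient (Atlas ∪ Bravo ∪ Comet ∪ Echo = {P1, P2, P3, P4, P5, P6, P7, P8, P9, P10}); total cost 10 + 12 + 14 + 10 = 46.
No covering selection has total cost below 46.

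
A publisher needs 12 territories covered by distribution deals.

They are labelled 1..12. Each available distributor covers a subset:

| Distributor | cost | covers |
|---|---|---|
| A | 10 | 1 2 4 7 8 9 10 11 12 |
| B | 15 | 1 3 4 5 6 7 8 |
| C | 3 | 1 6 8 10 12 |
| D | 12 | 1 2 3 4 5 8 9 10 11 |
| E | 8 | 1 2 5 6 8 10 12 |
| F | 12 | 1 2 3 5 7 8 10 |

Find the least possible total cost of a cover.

25

A, C, F together cover every territory (A ∪ C ∪ F = {1, 2, 3, 4, 5, 6, 7, 8, 9, 10, 11, 12}); total cost 10 + 3 + 12 = 25.
No covering selection has total cost below 25.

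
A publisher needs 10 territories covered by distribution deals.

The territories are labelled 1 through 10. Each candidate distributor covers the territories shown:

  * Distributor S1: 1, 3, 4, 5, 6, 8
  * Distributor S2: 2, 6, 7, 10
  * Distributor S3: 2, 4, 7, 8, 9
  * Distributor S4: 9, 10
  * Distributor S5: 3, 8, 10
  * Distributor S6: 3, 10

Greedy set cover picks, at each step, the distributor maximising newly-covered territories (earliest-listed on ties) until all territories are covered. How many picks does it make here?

3

Greedy: pick S1 (covers 6 new) → pick S2 (covers 3 new) → pick S3 (covers 1 new). Total picks: 3.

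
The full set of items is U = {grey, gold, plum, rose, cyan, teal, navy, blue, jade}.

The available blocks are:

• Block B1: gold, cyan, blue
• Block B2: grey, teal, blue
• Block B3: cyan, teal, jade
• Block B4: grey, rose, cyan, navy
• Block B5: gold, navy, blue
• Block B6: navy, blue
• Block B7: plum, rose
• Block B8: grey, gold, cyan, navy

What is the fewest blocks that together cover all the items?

4

Take {B2, B3, B7, B8}. Their union is {grey, gold, plum, rose, cyan, teal, navy, blue, jade}, which is all 9 items.
No 3 of the 8 blocks cover everything (all 56 combinations miss at least one item), so 4 is optimal.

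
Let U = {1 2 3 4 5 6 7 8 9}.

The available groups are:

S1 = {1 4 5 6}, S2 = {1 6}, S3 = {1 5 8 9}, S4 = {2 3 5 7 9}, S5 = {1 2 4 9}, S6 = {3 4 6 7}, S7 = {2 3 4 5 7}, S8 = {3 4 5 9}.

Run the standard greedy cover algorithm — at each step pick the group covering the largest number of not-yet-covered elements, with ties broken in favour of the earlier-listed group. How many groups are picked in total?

3

Greedy: pick S4 (covers 5 new) → pick S1 (covers 3 new) → pick S3 (covers 1 new). Total picks: 3.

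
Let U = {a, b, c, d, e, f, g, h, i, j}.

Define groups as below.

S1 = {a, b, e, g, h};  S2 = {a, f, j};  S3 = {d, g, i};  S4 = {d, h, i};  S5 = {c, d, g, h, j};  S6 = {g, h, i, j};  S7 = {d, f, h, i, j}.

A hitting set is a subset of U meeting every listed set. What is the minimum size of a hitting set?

3

Take T = {a, i, j}. Each listed group contains at least one of these, so T is a hitting set of size 3.
No choice of 2 elements meets every group, so 3 is the minimum.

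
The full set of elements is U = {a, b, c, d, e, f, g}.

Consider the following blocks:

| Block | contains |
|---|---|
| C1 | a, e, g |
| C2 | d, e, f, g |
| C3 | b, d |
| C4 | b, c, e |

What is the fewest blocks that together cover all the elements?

Take {C1, C2, C4}. Their union is {a, b, c, d, e, f, g}, which is all 7 elements.
Only C1 contains a, so C1 is forced; the remaining 4 elements need at least 2 more blocks (each remaining block adds at most 2) — so at least 3 blocks are needed, and 3 is optimal.

3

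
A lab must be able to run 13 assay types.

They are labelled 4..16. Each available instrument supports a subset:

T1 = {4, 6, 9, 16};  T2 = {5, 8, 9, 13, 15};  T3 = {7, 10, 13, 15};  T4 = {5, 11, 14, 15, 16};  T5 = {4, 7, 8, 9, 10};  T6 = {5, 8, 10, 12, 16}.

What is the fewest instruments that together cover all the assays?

4

T1 and T3 and T4 and T6 together: T1 ∪ T3 ∪ T4 ∪ T6 = {4, 5, 6, 7, 8, 9, 10, 11, 12, 13, 14, 15, 16} — every assay is covered.
Only T1 contains 6, so T1 is forced; the remaining 9 assays need at least 3 more instruments (each remaining instrument adds at most 4) — so at least 4 instruments are needed, and 4 is optimal.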